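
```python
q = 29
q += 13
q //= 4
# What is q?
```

Answer: 10

Derivation:
Trace (tracking q):
q = 29  # -> q = 29
q += 13  # -> q = 42
q //= 4  # -> q = 10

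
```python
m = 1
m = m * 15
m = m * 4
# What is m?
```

Answer: 60

Derivation:
Trace (tracking m):
m = 1  # -> m = 1
m = m * 15  # -> m = 15
m = m * 4  # -> m = 60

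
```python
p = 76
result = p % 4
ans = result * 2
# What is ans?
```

Answer: 0

Derivation:
Trace (tracking ans):
p = 76  # -> p = 76
result = p % 4  # -> result = 0
ans = result * 2  # -> ans = 0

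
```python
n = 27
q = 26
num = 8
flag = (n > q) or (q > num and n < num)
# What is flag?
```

Answer: True

Derivation:
Trace (tracking flag):
n = 27  # -> n = 27
q = 26  # -> q = 26
num = 8  # -> num = 8
flag = n > q or (q > num and n < num)  # -> flag = True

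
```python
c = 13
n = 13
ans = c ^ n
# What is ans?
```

Answer: 0

Derivation:
Trace (tracking ans):
c = 13  # -> c = 13
n = 13  # -> n = 13
ans = c ^ n  # -> ans = 0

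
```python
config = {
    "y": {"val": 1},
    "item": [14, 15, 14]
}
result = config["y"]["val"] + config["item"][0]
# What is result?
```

Answer: 15

Derivation:
Trace (tracking result):
config = {'y': {'val': 1}, 'item': [14, 15, 14]}  # -> config = {'y': {'val': 1}, 'item': [14, 15, 14]}
result = config['y']['val'] + config['item'][0]  # -> result = 15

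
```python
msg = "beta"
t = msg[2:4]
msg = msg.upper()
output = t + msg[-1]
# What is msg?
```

Trace (tracking msg):
msg = 'beta'  # -> msg = 'beta'
t = msg[2:4]  # -> t = 'ta'
msg = msg.upper()  # -> msg = 'BETA'
output = t + msg[-1]  # -> output = 'taA'

Answer: 'BETA'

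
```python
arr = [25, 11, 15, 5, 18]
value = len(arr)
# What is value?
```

Trace (tracking value):
arr = [25, 11, 15, 5, 18]  # -> arr = [25, 11, 15, 5, 18]
value = len(arr)  # -> value = 5

Answer: 5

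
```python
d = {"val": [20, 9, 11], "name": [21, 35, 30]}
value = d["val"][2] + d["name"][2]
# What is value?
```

Trace (tracking value):
d = {'val': [20, 9, 11], 'name': [21, 35, 30]}  # -> d = {'val': [20, 9, 11], 'name': [21, 35, 30]}
value = d['val'][2] + d['name'][2]  # -> value = 41

Answer: 41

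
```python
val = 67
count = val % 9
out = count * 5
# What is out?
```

Answer: 20

Derivation:
Trace (tracking out):
val = 67  # -> val = 67
count = val % 9  # -> count = 4
out = count * 5  # -> out = 20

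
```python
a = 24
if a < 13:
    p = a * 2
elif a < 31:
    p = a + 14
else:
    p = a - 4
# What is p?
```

Trace (tracking p):
a = 24  # -> a = 24
if a < 13:  # condition is False
elif a < 31:  # condition is True
    p = a + 14  # -> p = 38

Answer: 38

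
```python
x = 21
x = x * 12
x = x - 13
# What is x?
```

Trace (tracking x):
x = 21  # -> x = 21
x = x * 12  # -> x = 252
x = x - 13  # -> x = 239

Answer: 239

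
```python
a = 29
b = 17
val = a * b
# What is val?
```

Trace (tracking val):
a = 29  # -> a = 29
b = 17  # -> b = 17
val = a * b  # -> val = 493

Answer: 493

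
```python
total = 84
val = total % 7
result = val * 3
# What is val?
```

Answer: 0

Derivation:
Trace (tracking val):
total = 84  # -> total = 84
val = total % 7  # -> val = 0
result = val * 3  # -> result = 0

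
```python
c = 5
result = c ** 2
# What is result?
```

Trace (tracking result):
c = 5  # -> c = 5
result = c ** 2  # -> result = 25

Answer: 25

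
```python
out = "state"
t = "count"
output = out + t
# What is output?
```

Answer: 'statecount'

Derivation:
Trace (tracking output):
out = 'state'  # -> out = 'state'
t = 'count'  # -> t = 'count'
output = out + t  # -> output = 'statecount'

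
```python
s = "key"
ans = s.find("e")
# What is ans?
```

Answer: 1

Derivation:
Trace (tracking ans):
s = 'key'  # -> s = 'key'
ans = s.find('e')  # -> ans = 1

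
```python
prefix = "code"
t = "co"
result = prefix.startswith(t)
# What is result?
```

Trace (tracking result):
prefix = 'code'  # -> prefix = 'code'
t = 'co'  # -> t = 'co'
result = prefix.startswith(t)  # -> result = True

Answer: True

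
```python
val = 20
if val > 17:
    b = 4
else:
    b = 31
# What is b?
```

Answer: 4

Derivation:
Trace (tracking b):
val = 20  # -> val = 20
if val > 17:  # condition is True
    b = 4  # -> b = 4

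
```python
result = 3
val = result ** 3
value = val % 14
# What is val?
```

Answer: 27

Derivation:
Trace (tracking val):
result = 3  # -> result = 3
val = result ** 3  # -> val = 27
value = val % 14  # -> value = 13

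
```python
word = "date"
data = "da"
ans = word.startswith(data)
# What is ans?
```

Trace (tracking ans):
word = 'date'  # -> word = 'date'
data = 'da'  # -> data = 'da'
ans = word.startswith(data)  # -> ans = True

Answer: True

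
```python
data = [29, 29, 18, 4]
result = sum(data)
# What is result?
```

Trace (tracking result):
data = [29, 29, 18, 4]  # -> data = [29, 29, 18, 4]
result = sum(data)  # -> result = 80

Answer: 80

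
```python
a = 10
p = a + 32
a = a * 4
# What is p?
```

Answer: 42

Derivation:
Trace (tracking p):
a = 10  # -> a = 10
p = a + 32  # -> p = 42
a = a * 4  # -> a = 40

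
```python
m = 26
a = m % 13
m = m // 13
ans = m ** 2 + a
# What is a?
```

Trace (tracking a):
m = 26  # -> m = 26
a = m % 13  # -> a = 0
m = m // 13  # -> m = 2
ans = m ** 2 + a  # -> ans = 4

Answer: 0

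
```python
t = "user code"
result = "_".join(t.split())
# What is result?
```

Trace (tracking result):
t = 'user code'  # -> t = 'user code'
result = '_'.join(t.split())  # -> result = 'user_code'

Answer: 'user_code'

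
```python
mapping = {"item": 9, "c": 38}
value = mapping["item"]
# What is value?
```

Trace (tracking value):
mapping = {'item': 9, 'c': 38}  # -> mapping = {'item': 9, 'c': 38}
value = mapping['item']  # -> value = 9

Answer: 9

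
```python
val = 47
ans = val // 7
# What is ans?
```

Trace (tracking ans):
val = 47  # -> val = 47
ans = val // 7  # -> ans = 6

Answer: 6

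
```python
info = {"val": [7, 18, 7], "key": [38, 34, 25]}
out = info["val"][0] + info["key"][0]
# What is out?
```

Trace (tracking out):
info = {'val': [7, 18, 7], 'key': [38, 34, 25]}  # -> info = {'val': [7, 18, 7], 'key': [38, 34, 25]}
out = info['val'][0] + info['key'][0]  # -> out = 45

Answer: 45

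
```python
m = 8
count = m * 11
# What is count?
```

Trace (tracking count):
m = 8  # -> m = 8
count = m * 11  # -> count = 88

Answer: 88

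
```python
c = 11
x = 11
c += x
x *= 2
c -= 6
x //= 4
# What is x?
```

Answer: 5

Derivation:
Trace (tracking x):
c = 11  # -> c = 11
x = 11  # -> x = 11
c += x  # -> c = 22
x *= 2  # -> x = 22
c -= 6  # -> c = 16
x //= 4  # -> x = 5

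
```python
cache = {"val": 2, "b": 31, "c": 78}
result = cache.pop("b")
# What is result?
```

Trace (tracking result):
cache = {'val': 2, 'b': 31, 'c': 78}  # -> cache = {'val': 2, 'b': 31, 'c': 78}
result = cache.pop('b')  # -> result = 31

Answer: 31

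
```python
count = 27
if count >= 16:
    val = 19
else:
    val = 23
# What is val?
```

Trace (tracking val):
count = 27  # -> count = 27
if count >= 16:  # condition is True
    val = 19  # -> val = 19

Answer: 19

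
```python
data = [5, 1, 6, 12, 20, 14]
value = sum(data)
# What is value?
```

Trace (tracking value):
data = [5, 1, 6, 12, 20, 14]  # -> data = [5, 1, 6, 12, 20, 14]
value = sum(data)  # -> value = 58

Answer: 58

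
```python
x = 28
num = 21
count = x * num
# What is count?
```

Trace (tracking count):
x = 28  # -> x = 28
num = 21  # -> num = 21
count = x * num  # -> count = 588

Answer: 588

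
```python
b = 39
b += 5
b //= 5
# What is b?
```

Trace (tracking b):
b = 39  # -> b = 39
b += 5  # -> b = 44
b //= 5  # -> b = 8

Answer: 8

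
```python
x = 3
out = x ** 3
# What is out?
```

Answer: 27

Derivation:
Trace (tracking out):
x = 3  # -> x = 3
out = x ** 3  # -> out = 27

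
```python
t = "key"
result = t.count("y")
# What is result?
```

Answer: 1

Derivation:
Trace (tracking result):
t = 'key'  # -> t = 'key'
result = t.count('y')  # -> result = 1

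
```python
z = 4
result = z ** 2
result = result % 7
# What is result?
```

Answer: 2

Derivation:
Trace (tracking result):
z = 4  # -> z = 4
result = z ** 2  # -> result = 16
result = result % 7  # -> result = 2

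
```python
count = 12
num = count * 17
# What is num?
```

Answer: 204

Derivation:
Trace (tracking num):
count = 12  # -> count = 12
num = count * 17  # -> num = 204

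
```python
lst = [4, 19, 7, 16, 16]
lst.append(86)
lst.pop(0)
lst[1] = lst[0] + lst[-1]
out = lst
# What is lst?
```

Answer: [19, 105, 16, 16, 86]

Derivation:
Trace (tracking lst):
lst = [4, 19, 7, 16, 16]  # -> lst = [4, 19, 7, 16, 16]
lst.append(86)  # -> lst = [4, 19, 7, 16, 16, 86]
lst.pop(0)  # -> lst = [19, 7, 16, 16, 86]
lst[1] = lst[0] + lst[-1]  # -> lst = [19, 105, 16, 16, 86]
out = lst  # -> out = [19, 105, 16, 16, 86]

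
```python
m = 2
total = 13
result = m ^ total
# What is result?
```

Trace (tracking result):
m = 2  # -> m = 2
total = 13  # -> total = 13
result = m ^ total  # -> result = 15

Answer: 15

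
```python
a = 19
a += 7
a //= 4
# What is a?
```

Answer: 6

Derivation:
Trace (tracking a):
a = 19  # -> a = 19
a += 7  # -> a = 26
a //= 4  # -> a = 6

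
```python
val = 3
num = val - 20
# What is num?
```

Answer: -17

Derivation:
Trace (tracking num):
val = 3  # -> val = 3
num = val - 20  # -> num = -17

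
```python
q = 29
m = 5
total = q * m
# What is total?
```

Trace (tracking total):
q = 29  # -> q = 29
m = 5  # -> m = 5
total = q * m  # -> total = 145

Answer: 145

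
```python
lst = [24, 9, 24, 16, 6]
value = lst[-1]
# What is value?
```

Trace (tracking value):
lst = [24, 9, 24, 16, 6]  # -> lst = [24, 9, 24, 16, 6]
value = lst[-1]  # -> value = 6

Answer: 6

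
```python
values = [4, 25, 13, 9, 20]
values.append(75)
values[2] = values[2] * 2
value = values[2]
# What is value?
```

Trace (tracking value):
values = [4, 25, 13, 9, 20]  # -> values = [4, 25, 13, 9, 20]
values.append(75)  # -> values = [4, 25, 13, 9, 20, 75]
values[2] = values[2] * 2  # -> values = [4, 25, 26, 9, 20, 75]
value = values[2]  # -> value = 26

Answer: 26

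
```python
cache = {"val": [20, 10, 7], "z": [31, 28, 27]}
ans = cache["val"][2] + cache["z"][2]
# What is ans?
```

Trace (tracking ans):
cache = {'val': [20, 10, 7], 'z': [31, 28, 27]}  # -> cache = {'val': [20, 10, 7], 'z': [31, 28, 27]}
ans = cache['val'][2] + cache['z'][2]  # -> ans = 34

Answer: 34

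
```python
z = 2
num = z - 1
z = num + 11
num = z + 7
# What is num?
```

Answer: 19

Derivation:
Trace (tracking num):
z = 2  # -> z = 2
num = z - 1  # -> num = 1
z = num + 11  # -> z = 12
num = z + 7  # -> num = 19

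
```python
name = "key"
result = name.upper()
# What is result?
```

Trace (tracking result):
name = 'key'  # -> name = 'key'
result = name.upper()  # -> result = 'KEY'

Answer: 'KEY'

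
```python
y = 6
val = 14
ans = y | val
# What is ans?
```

Trace (tracking ans):
y = 6  # -> y = 6
val = 14  # -> val = 14
ans = y | val  # -> ans = 14

Answer: 14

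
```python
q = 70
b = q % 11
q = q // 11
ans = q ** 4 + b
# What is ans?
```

Answer: 1300

Derivation:
Trace (tracking ans):
q = 70  # -> q = 70
b = q % 11  # -> b = 4
q = q // 11  # -> q = 6
ans = q ** 4 + b  # -> ans = 1300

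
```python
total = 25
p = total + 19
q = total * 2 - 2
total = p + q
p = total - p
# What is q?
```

Trace (tracking q):
total = 25  # -> total = 25
p = total + 19  # -> p = 44
q = total * 2 - 2  # -> q = 48
total = p + q  # -> total = 92
p = total - p  # -> p = 48

Answer: 48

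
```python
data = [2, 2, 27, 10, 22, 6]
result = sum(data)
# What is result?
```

Answer: 69

Derivation:
Trace (tracking result):
data = [2, 2, 27, 10, 22, 6]  # -> data = [2, 2, 27, 10, 22, 6]
result = sum(data)  # -> result = 69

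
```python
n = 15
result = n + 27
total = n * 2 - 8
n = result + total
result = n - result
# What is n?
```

Answer: 64

Derivation:
Trace (tracking n):
n = 15  # -> n = 15
result = n + 27  # -> result = 42
total = n * 2 - 8  # -> total = 22
n = result + total  # -> n = 64
result = n - result  # -> result = 22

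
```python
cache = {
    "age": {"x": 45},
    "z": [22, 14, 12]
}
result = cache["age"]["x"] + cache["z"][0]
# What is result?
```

Trace (tracking result):
cache = {'age': {'x': 45}, 'z': [22, 14, 12]}  # -> cache = {'age': {'x': 45}, 'z': [22, 14, 12]}
result = cache['age']['x'] + cache['z'][0]  # -> result = 67

Answer: 67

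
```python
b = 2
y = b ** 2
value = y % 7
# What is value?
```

Answer: 4

Derivation:
Trace (tracking value):
b = 2  # -> b = 2
y = b ** 2  # -> y = 4
value = y % 7  # -> value = 4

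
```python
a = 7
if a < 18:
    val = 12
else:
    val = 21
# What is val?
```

Trace (tracking val):
a = 7  # -> a = 7
if a < 18:  # condition is True
    val = 12  # -> val = 12

Answer: 12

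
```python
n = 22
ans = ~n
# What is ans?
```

Trace (tracking ans):
n = 22  # -> n = 22
ans = ~n  # -> ans = -23

Answer: -23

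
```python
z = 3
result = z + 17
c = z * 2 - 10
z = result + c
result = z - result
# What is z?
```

Answer: 16

Derivation:
Trace (tracking z):
z = 3  # -> z = 3
result = z + 17  # -> result = 20
c = z * 2 - 10  # -> c = -4
z = result + c  # -> z = 16
result = z - result  # -> result = -4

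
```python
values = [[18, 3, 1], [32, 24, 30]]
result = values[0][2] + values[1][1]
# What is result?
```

Trace (tracking result):
values = [[18, 3, 1], [32, 24, 30]]  # -> values = [[18, 3, 1], [32, 24, 30]]
result = values[0][2] + values[1][1]  # -> result = 25

Answer: 25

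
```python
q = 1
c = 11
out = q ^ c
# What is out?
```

Trace (tracking out):
q = 1  # -> q = 1
c = 11  # -> c = 11
out = q ^ c  # -> out = 10

Answer: 10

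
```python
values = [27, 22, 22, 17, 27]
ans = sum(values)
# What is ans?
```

Answer: 115

Derivation:
Trace (tracking ans):
values = [27, 22, 22, 17, 27]  # -> values = [27, 22, 22, 17, 27]
ans = sum(values)  # -> ans = 115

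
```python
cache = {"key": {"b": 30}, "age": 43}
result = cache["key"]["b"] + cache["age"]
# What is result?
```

Trace (tracking result):
cache = {'key': {'b': 30}, 'age': 43}  # -> cache = {'key': {'b': 30}, 'age': 43}
result = cache['key']['b'] + cache['age']  # -> result = 73

Answer: 73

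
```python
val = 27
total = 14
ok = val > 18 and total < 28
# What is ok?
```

Trace (tracking ok):
val = 27  # -> val = 27
total = 14  # -> total = 14
ok = val > 18 and total < 28  # -> ok = True

Answer: True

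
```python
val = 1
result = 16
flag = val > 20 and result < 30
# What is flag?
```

Trace (tracking flag):
val = 1  # -> val = 1
result = 16  # -> result = 16
flag = val > 20 and result < 30  # -> flag = False

Answer: False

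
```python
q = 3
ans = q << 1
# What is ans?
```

Trace (tracking ans):
q = 3  # -> q = 3
ans = q << 1  # -> ans = 6

Answer: 6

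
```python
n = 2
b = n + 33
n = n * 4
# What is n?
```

Trace (tracking n):
n = 2  # -> n = 2
b = n + 33  # -> b = 35
n = n * 4  # -> n = 8

Answer: 8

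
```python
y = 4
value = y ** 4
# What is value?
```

Answer: 256

Derivation:
Trace (tracking value):
y = 4  # -> y = 4
value = y ** 4  # -> value = 256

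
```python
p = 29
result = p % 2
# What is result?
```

Answer: 1

Derivation:
Trace (tracking result):
p = 29  # -> p = 29
result = p % 2  # -> result = 1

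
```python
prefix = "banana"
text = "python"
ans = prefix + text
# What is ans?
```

Trace (tracking ans):
prefix = 'banana'  # -> prefix = 'banana'
text = 'python'  # -> text = 'python'
ans = prefix + text  # -> ans = 'bananapython'

Answer: 'bananapython'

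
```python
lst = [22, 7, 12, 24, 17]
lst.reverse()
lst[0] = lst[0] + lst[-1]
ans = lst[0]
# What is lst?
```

Trace (tracking lst):
lst = [22, 7, 12, 24, 17]  # -> lst = [22, 7, 12, 24, 17]
lst.reverse()  # -> lst = [17, 24, 12, 7, 22]
lst[0] = lst[0] + lst[-1]  # -> lst = [39, 24, 12, 7, 22]
ans = lst[0]  # -> ans = 39

Answer: [39, 24, 12, 7, 22]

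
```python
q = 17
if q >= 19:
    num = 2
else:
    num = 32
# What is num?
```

Trace (tracking num):
q = 17  # -> q = 17
if q >= 19:  # condition is False
else:
    num = 32  # -> num = 32

Answer: 32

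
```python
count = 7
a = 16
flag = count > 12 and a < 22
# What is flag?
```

Trace (tracking flag):
count = 7  # -> count = 7
a = 16  # -> a = 16
flag = count > 12 and a < 22  # -> flag = False

Answer: False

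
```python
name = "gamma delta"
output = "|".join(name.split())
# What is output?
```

Answer: 'gamma|delta'

Derivation:
Trace (tracking output):
name = 'gamma delta'  # -> name = 'gamma delta'
output = '|'.join(name.split())  # -> output = 'gamma|delta'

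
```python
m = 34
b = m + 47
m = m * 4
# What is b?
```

Answer: 81

Derivation:
Trace (tracking b):
m = 34  # -> m = 34
b = m + 47  # -> b = 81
m = m * 4  # -> m = 136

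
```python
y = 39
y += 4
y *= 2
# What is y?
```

Answer: 86

Derivation:
Trace (tracking y):
y = 39  # -> y = 39
y += 4  # -> y = 43
y *= 2  # -> y = 86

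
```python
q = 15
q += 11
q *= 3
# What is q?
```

Trace (tracking q):
q = 15  # -> q = 15
q += 11  # -> q = 26
q *= 3  # -> q = 78

Answer: 78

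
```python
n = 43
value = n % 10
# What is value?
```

Answer: 3

Derivation:
Trace (tracking value):
n = 43  # -> n = 43
value = n % 10  # -> value = 3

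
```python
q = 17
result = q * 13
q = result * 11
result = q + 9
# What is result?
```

Answer: 2440

Derivation:
Trace (tracking result):
q = 17  # -> q = 17
result = q * 13  # -> result = 221
q = result * 11  # -> q = 2431
result = q + 9  # -> result = 2440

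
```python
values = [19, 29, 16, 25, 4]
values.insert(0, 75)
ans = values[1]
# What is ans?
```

Answer: 19

Derivation:
Trace (tracking ans):
values = [19, 29, 16, 25, 4]  # -> values = [19, 29, 16, 25, 4]
values.insert(0, 75)  # -> values = [75, 19, 29, 16, 25, 4]
ans = values[1]  # -> ans = 19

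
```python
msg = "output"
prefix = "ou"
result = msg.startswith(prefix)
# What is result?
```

Trace (tracking result):
msg = 'output'  # -> msg = 'output'
prefix = 'ou'  # -> prefix = 'ou'
result = msg.startswith(prefix)  # -> result = True

Answer: True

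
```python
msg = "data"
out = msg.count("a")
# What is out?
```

Trace (tracking out):
msg = 'data'  # -> msg = 'data'
out = msg.count('a')  # -> out = 2

Answer: 2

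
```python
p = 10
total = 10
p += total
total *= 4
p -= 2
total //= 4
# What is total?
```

Answer: 10

Derivation:
Trace (tracking total):
p = 10  # -> p = 10
total = 10  # -> total = 10
p += total  # -> p = 20
total *= 4  # -> total = 40
p -= 2  # -> p = 18
total //= 4  # -> total = 10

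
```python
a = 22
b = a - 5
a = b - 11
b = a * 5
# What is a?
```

Trace (tracking a):
a = 22  # -> a = 22
b = a - 5  # -> b = 17
a = b - 11  # -> a = 6
b = a * 5  # -> b = 30

Answer: 6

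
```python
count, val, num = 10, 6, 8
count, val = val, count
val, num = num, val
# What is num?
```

Trace (tracking num):
count, val, num = (10, 6, 8)  # -> count = 10, val = 6, num = 8
count, val = (val, count)  # -> count = 6, val = 10
val, num = (num, val)  # -> val = 8, num = 10

Answer: 10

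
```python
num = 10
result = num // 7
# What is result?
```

Answer: 1

Derivation:
Trace (tracking result):
num = 10  # -> num = 10
result = num // 7  # -> result = 1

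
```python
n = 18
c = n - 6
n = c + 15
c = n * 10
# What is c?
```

Trace (tracking c):
n = 18  # -> n = 18
c = n - 6  # -> c = 12
n = c + 15  # -> n = 27
c = n * 10  # -> c = 270

Answer: 270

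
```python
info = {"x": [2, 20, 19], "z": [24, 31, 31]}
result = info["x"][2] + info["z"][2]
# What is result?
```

Answer: 50

Derivation:
Trace (tracking result):
info = {'x': [2, 20, 19], 'z': [24, 31, 31]}  # -> info = {'x': [2, 20, 19], 'z': [24, 31, 31]}
result = info['x'][2] + info['z'][2]  # -> result = 50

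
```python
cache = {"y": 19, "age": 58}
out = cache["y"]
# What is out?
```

Trace (tracking out):
cache = {'y': 19, 'age': 58}  # -> cache = {'y': 19, 'age': 58}
out = cache['y']  # -> out = 19

Answer: 19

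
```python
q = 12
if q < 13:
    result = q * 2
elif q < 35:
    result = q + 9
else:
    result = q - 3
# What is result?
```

Answer: 24

Derivation:
Trace (tracking result):
q = 12  # -> q = 12
if q < 13:  # condition is True
    result = q * 2  # -> result = 24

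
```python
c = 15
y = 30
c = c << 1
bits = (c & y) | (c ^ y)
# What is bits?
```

Answer: 30

Derivation:
Trace (tracking bits):
c = 15  # -> c = 15
y = 30  # -> y = 30
c = c << 1  # -> c = 30
bits = c & y | c ^ y  # -> bits = 30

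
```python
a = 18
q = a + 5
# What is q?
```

Answer: 23

Derivation:
Trace (tracking q):
a = 18  # -> a = 18
q = a + 5  # -> q = 23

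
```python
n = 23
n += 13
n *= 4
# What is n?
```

Answer: 144

Derivation:
Trace (tracking n):
n = 23  # -> n = 23
n += 13  # -> n = 36
n *= 4  # -> n = 144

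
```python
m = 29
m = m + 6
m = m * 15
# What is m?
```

Trace (tracking m):
m = 29  # -> m = 29
m = m + 6  # -> m = 35
m = m * 15  # -> m = 525

Answer: 525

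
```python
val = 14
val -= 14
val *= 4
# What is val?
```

Answer: 0

Derivation:
Trace (tracking val):
val = 14  # -> val = 14
val -= 14  # -> val = 0
val *= 4  # -> val = 0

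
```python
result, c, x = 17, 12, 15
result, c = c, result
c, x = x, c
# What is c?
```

Answer: 15

Derivation:
Trace (tracking c):
result, c, x = (17, 12, 15)  # -> result = 17, c = 12, x = 15
result, c = (c, result)  # -> result = 12, c = 17
c, x = (x, c)  # -> c = 15, x = 17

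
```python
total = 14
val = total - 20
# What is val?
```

Trace (tracking val):
total = 14  # -> total = 14
val = total - 20  # -> val = -6

Answer: -6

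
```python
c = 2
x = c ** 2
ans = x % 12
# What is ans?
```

Answer: 4

Derivation:
Trace (tracking ans):
c = 2  # -> c = 2
x = c ** 2  # -> x = 4
ans = x % 12  # -> ans = 4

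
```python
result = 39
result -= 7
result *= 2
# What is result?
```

Trace (tracking result):
result = 39  # -> result = 39
result -= 7  # -> result = 32
result *= 2  # -> result = 64

Answer: 64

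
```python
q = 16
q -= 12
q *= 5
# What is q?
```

Trace (tracking q):
q = 16  # -> q = 16
q -= 12  # -> q = 4
q *= 5  # -> q = 20

Answer: 20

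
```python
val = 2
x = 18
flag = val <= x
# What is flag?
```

Trace (tracking flag):
val = 2  # -> val = 2
x = 18  # -> x = 18
flag = val <= x  # -> flag = True

Answer: True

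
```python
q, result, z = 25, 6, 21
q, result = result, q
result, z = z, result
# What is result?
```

Trace (tracking result):
q, result, z = (25, 6, 21)  # -> q = 25, result = 6, z = 21
q, result = (result, q)  # -> q = 6, result = 25
result, z = (z, result)  # -> result = 21, z = 25

Answer: 21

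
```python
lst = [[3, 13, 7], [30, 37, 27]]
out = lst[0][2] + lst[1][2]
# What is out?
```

Answer: 34

Derivation:
Trace (tracking out):
lst = [[3, 13, 7], [30, 37, 27]]  # -> lst = [[3, 13, 7], [30, 37, 27]]
out = lst[0][2] + lst[1][2]  # -> out = 34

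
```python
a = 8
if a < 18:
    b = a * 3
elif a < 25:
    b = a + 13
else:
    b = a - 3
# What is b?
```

Trace (tracking b):
a = 8  # -> a = 8
if a < 18:  # condition is True
    b = a * 3  # -> b = 24

Answer: 24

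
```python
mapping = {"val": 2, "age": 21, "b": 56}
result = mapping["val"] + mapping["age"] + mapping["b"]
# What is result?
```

Answer: 79

Derivation:
Trace (tracking result):
mapping = {'val': 2, 'age': 21, 'b': 56}  # -> mapping = {'val': 2, 'age': 21, 'b': 56}
result = mapping['val'] + mapping['age'] + mapping['b']  # -> result = 79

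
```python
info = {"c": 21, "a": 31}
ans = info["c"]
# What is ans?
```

Answer: 21

Derivation:
Trace (tracking ans):
info = {'c': 21, 'a': 31}  # -> info = {'c': 21, 'a': 31}
ans = info['c']  # -> ans = 21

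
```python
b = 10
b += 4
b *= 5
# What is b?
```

Trace (tracking b):
b = 10  # -> b = 10
b += 4  # -> b = 14
b *= 5  # -> b = 70

Answer: 70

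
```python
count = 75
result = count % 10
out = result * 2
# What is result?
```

Answer: 5

Derivation:
Trace (tracking result):
count = 75  # -> count = 75
result = count % 10  # -> result = 5
out = result * 2  # -> out = 10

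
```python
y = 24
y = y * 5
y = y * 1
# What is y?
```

Answer: 120

Derivation:
Trace (tracking y):
y = 24  # -> y = 24
y = y * 5  # -> y = 120
y = y * 1  # -> y = 120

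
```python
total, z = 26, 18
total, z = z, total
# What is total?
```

Trace (tracking total):
total, z = (26, 18)  # -> total = 26, z = 18
total, z = (z, total)  # -> total = 18, z = 26

Answer: 18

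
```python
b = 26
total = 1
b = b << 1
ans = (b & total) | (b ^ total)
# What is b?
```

Answer: 52

Derivation:
Trace (tracking b):
b = 26  # -> b = 26
total = 1  # -> total = 1
b = b << 1  # -> b = 52
ans = b & total | b ^ total  # -> ans = 53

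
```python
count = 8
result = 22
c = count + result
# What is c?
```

Trace (tracking c):
count = 8  # -> count = 8
result = 22  # -> result = 22
c = count + result  # -> c = 30

Answer: 30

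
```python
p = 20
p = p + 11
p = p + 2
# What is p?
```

Answer: 33

Derivation:
Trace (tracking p):
p = 20  # -> p = 20
p = p + 11  # -> p = 31
p = p + 2  # -> p = 33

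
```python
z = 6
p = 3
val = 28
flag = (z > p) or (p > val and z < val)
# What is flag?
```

Trace (tracking flag):
z = 6  # -> z = 6
p = 3  # -> p = 3
val = 28  # -> val = 28
flag = z > p or (p > val and z < val)  # -> flag = True

Answer: True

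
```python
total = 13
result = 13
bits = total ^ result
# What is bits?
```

Answer: 0

Derivation:
Trace (tracking bits):
total = 13  # -> total = 13
result = 13  # -> result = 13
bits = total ^ result  # -> bits = 0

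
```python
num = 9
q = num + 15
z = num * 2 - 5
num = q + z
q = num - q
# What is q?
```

Trace (tracking q):
num = 9  # -> num = 9
q = num + 15  # -> q = 24
z = num * 2 - 5  # -> z = 13
num = q + z  # -> num = 37
q = num - q  # -> q = 13

Answer: 13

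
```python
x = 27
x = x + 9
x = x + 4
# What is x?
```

Trace (tracking x):
x = 27  # -> x = 27
x = x + 9  # -> x = 36
x = x + 4  # -> x = 40

Answer: 40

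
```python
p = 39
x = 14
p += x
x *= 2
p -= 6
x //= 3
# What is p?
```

Trace (tracking p):
p = 39  # -> p = 39
x = 14  # -> x = 14
p += x  # -> p = 53
x *= 2  # -> x = 28
p -= 6  # -> p = 47
x //= 3  # -> x = 9

Answer: 47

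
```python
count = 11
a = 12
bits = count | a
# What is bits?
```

Trace (tracking bits):
count = 11  # -> count = 11
a = 12  # -> a = 12
bits = count | a  # -> bits = 15

Answer: 15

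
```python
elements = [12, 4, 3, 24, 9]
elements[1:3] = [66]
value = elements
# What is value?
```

Answer: [12, 66, 24, 9]

Derivation:
Trace (tracking value):
elements = [12, 4, 3, 24, 9]  # -> elements = [12, 4, 3, 24, 9]
elements[1:3] = [66]  # -> elements = [12, 66, 24, 9]
value = elements  # -> value = [12, 66, 24, 9]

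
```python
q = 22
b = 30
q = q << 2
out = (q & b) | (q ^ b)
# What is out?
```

Trace (tracking out):
q = 22  # -> q = 22
b = 30  # -> b = 30
q = q << 2  # -> q = 88
out = q & b | q ^ b  # -> out = 94

Answer: 94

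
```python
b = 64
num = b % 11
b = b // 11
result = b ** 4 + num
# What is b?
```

Trace (tracking b):
b = 64  # -> b = 64
num = b % 11  # -> num = 9
b = b // 11  # -> b = 5
result = b ** 4 + num  # -> result = 634

Answer: 5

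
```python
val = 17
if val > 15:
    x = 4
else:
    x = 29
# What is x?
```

Trace (tracking x):
val = 17  # -> val = 17
if val > 15:  # condition is True
    x = 4  # -> x = 4

Answer: 4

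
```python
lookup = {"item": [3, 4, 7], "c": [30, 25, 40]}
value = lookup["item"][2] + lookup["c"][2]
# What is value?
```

Trace (tracking value):
lookup = {'item': [3, 4, 7], 'c': [30, 25, 40]}  # -> lookup = {'item': [3, 4, 7], 'c': [30, 25, 40]}
value = lookup['item'][2] + lookup['c'][2]  # -> value = 47

Answer: 47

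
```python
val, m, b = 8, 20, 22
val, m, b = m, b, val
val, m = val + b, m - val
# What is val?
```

Answer: 28

Derivation:
Trace (tracking val):
val, m, b = (8, 20, 22)  # -> val = 8, m = 20, b = 22
val, m, b = (m, b, val)  # -> val = 20, m = 22, b = 8
val, m = (val + b, m - val)  # -> val = 28, m = 2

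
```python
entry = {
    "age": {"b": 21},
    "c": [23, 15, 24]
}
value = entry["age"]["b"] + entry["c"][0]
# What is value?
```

Trace (tracking value):
entry = {'age': {'b': 21}, 'c': [23, 15, 24]}  # -> entry = {'age': {'b': 21}, 'c': [23, 15, 24]}
value = entry['age']['b'] + entry['c'][0]  # -> value = 44

Answer: 44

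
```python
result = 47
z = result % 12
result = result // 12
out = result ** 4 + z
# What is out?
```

Answer: 92

Derivation:
Trace (tracking out):
result = 47  # -> result = 47
z = result % 12  # -> z = 11
result = result // 12  # -> result = 3
out = result ** 4 + z  # -> out = 92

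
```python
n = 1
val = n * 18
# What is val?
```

Trace (tracking val):
n = 1  # -> n = 1
val = n * 18  # -> val = 18

Answer: 18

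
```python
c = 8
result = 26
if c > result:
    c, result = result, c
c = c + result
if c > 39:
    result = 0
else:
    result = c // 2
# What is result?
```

Trace (tracking result):
c = 8  # -> c = 8
result = 26  # -> result = 26
if c > result:  # condition is False
c = c + result  # -> c = 34
if c > 39:  # condition is False
else:
    result = c // 2  # -> result = 17

Answer: 17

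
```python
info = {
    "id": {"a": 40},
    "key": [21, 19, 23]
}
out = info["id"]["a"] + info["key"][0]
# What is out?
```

Answer: 61

Derivation:
Trace (tracking out):
info = {'id': {'a': 40}, 'key': [21, 19, 23]}  # -> info = {'id': {'a': 40}, 'key': [21, 19, 23]}
out = info['id']['a'] + info['key'][0]  # -> out = 61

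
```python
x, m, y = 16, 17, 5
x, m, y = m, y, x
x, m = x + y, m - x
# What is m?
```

Answer: -12

Derivation:
Trace (tracking m):
x, m, y = (16, 17, 5)  # -> x = 16, m = 17, y = 5
x, m, y = (m, y, x)  # -> x = 17, m = 5, y = 16
x, m = (x + y, m - x)  # -> x = 33, m = -12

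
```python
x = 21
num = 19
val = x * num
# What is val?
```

Trace (tracking val):
x = 21  # -> x = 21
num = 19  # -> num = 19
val = x * num  # -> val = 399

Answer: 399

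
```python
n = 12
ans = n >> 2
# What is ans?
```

Answer: 3

Derivation:
Trace (tracking ans):
n = 12  # -> n = 12
ans = n >> 2  # -> ans = 3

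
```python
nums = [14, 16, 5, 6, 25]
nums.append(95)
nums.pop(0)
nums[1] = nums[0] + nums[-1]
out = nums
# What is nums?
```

Trace (tracking nums):
nums = [14, 16, 5, 6, 25]  # -> nums = [14, 16, 5, 6, 25]
nums.append(95)  # -> nums = [14, 16, 5, 6, 25, 95]
nums.pop(0)  # -> nums = [16, 5, 6, 25, 95]
nums[1] = nums[0] + nums[-1]  # -> nums = [16, 111, 6, 25, 95]
out = nums  # -> out = [16, 111, 6, 25, 95]

Answer: [16, 111, 6, 25, 95]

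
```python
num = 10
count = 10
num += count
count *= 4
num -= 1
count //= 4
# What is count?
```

Trace (tracking count):
num = 10  # -> num = 10
count = 10  # -> count = 10
num += count  # -> num = 20
count *= 4  # -> count = 40
num -= 1  # -> num = 19
count //= 4  # -> count = 10

Answer: 10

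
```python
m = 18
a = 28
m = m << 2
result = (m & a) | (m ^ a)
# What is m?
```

Trace (tracking m):
m = 18  # -> m = 18
a = 28  # -> a = 28
m = m << 2  # -> m = 72
result = m & a | m ^ a  # -> result = 92

Answer: 72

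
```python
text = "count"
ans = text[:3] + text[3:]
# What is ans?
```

Answer: 'count'

Derivation:
Trace (tracking ans):
text = 'count'  # -> text = 'count'
ans = text[:3] + text[3:]  # -> ans = 'count'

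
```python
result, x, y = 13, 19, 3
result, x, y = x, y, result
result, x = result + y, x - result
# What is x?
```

Answer: -16

Derivation:
Trace (tracking x):
result, x, y = (13, 19, 3)  # -> result = 13, x = 19, y = 3
result, x, y = (x, y, result)  # -> result = 19, x = 3, y = 13
result, x = (result + y, x - result)  # -> result = 32, x = -16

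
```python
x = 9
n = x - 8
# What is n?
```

Trace (tracking n):
x = 9  # -> x = 9
n = x - 8  # -> n = 1

Answer: 1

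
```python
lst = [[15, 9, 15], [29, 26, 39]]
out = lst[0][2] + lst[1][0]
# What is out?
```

Answer: 44

Derivation:
Trace (tracking out):
lst = [[15, 9, 15], [29, 26, 39]]  # -> lst = [[15, 9, 15], [29, 26, 39]]
out = lst[0][2] + lst[1][0]  # -> out = 44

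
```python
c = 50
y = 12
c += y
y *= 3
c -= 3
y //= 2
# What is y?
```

Trace (tracking y):
c = 50  # -> c = 50
y = 12  # -> y = 12
c += y  # -> c = 62
y *= 3  # -> y = 36
c -= 3  # -> c = 59
y //= 2  # -> y = 18

Answer: 18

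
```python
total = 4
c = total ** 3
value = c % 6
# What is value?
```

Answer: 4

Derivation:
Trace (tracking value):
total = 4  # -> total = 4
c = total ** 3  # -> c = 64
value = c % 6  # -> value = 4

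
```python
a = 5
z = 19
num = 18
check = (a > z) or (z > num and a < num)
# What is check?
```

Answer: True

Derivation:
Trace (tracking check):
a = 5  # -> a = 5
z = 19  # -> z = 19
num = 18  # -> num = 18
check = a > z or (z > num and a < num)  # -> check = True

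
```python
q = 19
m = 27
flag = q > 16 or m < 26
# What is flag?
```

Answer: True

Derivation:
Trace (tracking flag):
q = 19  # -> q = 19
m = 27  # -> m = 27
flag = q > 16 or m < 26  # -> flag = True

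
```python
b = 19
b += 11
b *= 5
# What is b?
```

Answer: 150

Derivation:
Trace (tracking b):
b = 19  # -> b = 19
b += 11  # -> b = 30
b *= 5  # -> b = 150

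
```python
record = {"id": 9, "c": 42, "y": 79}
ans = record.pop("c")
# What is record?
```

Trace (tracking record):
record = {'id': 9, 'c': 42, 'y': 79}  # -> record = {'id': 9, 'c': 42, 'y': 79}
ans = record.pop('c')  # -> ans = 42

Answer: {'id': 9, 'y': 79}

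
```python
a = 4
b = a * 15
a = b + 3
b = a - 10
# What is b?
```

Answer: 53

Derivation:
Trace (tracking b):
a = 4  # -> a = 4
b = a * 15  # -> b = 60
a = b + 3  # -> a = 63
b = a - 10  # -> b = 53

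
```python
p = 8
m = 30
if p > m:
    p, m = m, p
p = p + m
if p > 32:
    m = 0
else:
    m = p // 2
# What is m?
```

Trace (tracking m):
p = 8  # -> p = 8
m = 30  # -> m = 30
if p > m:  # condition is False
p = p + m  # -> p = 38
if p > 32:  # condition is True
    m = 0  # -> m = 0

Answer: 0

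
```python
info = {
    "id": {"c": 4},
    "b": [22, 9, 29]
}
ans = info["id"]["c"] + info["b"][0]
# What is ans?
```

Answer: 26

Derivation:
Trace (tracking ans):
info = {'id': {'c': 4}, 'b': [22, 9, 29]}  # -> info = {'id': {'c': 4}, 'b': [22, 9, 29]}
ans = info['id']['c'] + info['b'][0]  # -> ans = 26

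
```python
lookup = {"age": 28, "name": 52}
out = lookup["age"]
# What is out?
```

Answer: 28

Derivation:
Trace (tracking out):
lookup = {'age': 28, 'name': 52}  # -> lookup = {'age': 28, 'name': 52}
out = lookup['age']  # -> out = 28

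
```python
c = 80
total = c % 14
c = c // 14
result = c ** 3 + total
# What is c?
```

Answer: 5

Derivation:
Trace (tracking c):
c = 80  # -> c = 80
total = c % 14  # -> total = 10
c = c // 14  # -> c = 5
result = c ** 3 + total  # -> result = 135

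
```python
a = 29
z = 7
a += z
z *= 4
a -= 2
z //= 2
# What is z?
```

Answer: 14

Derivation:
Trace (tracking z):
a = 29  # -> a = 29
z = 7  # -> z = 7
a += z  # -> a = 36
z *= 4  # -> z = 28
a -= 2  # -> a = 34
z //= 2  # -> z = 14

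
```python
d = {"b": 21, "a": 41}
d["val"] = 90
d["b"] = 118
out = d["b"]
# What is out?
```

Trace (tracking out):
d = {'b': 21, 'a': 41}  # -> d = {'b': 21, 'a': 41}
d['val'] = 90  # -> d = {'b': 21, 'a': 41, 'val': 90}
d['b'] = 118  # -> d = {'b': 118, 'a': 41, 'val': 90}
out = d['b']  # -> out = 118

Answer: 118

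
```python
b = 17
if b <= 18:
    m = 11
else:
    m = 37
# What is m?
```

Answer: 11

Derivation:
Trace (tracking m):
b = 17  # -> b = 17
if b <= 18:  # condition is True
    m = 11  # -> m = 11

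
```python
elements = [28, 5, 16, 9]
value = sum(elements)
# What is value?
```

Answer: 58

Derivation:
Trace (tracking value):
elements = [28, 5, 16, 9]  # -> elements = [28, 5, 16, 9]
value = sum(elements)  # -> value = 58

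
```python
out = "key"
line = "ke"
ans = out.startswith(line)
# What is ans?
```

Answer: True

Derivation:
Trace (tracking ans):
out = 'key'  # -> out = 'key'
line = 'ke'  # -> line = 'ke'
ans = out.startswith(line)  # -> ans = True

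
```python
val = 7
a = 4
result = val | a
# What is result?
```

Answer: 7

Derivation:
Trace (tracking result):
val = 7  # -> val = 7
a = 4  # -> a = 4
result = val | a  # -> result = 7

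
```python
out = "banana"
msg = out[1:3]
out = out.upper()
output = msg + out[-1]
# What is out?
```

Answer: 'BANANA'

Derivation:
Trace (tracking out):
out = 'banana'  # -> out = 'banana'
msg = out[1:3]  # -> msg = 'an'
out = out.upper()  # -> out = 'BANANA'
output = msg + out[-1]  # -> output = 'anA'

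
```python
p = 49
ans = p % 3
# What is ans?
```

Trace (tracking ans):
p = 49  # -> p = 49
ans = p % 3  # -> ans = 1

Answer: 1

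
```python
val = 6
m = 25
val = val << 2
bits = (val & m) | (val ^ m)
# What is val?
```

Trace (tracking val):
val = 6  # -> val = 6
m = 25  # -> m = 25
val = val << 2  # -> val = 24
bits = val & m | val ^ m  # -> bits = 25

Answer: 24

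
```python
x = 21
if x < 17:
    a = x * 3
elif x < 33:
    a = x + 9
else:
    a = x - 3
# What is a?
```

Trace (tracking a):
x = 21  # -> x = 21
if x < 17:  # condition is False
elif x < 33:  # condition is True
    a = x + 9  # -> a = 30

Answer: 30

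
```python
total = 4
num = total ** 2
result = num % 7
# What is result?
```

Trace (tracking result):
total = 4  # -> total = 4
num = total ** 2  # -> num = 16
result = num % 7  # -> result = 2

Answer: 2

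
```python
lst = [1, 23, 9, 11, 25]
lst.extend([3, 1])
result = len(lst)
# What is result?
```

Trace (tracking result):
lst = [1, 23, 9, 11, 25]  # -> lst = [1, 23, 9, 11, 25]
lst.extend([3, 1])  # -> lst = [1, 23, 9, 11, 25, 3, 1]
result = len(lst)  # -> result = 7

Answer: 7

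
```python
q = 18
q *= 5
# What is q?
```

Answer: 90

Derivation:
Trace (tracking q):
q = 18  # -> q = 18
q *= 5  # -> q = 90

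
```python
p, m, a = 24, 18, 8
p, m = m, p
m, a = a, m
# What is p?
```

Answer: 18

Derivation:
Trace (tracking p):
p, m, a = (24, 18, 8)  # -> p = 24, m = 18, a = 8
p, m = (m, p)  # -> p = 18, m = 24
m, a = (a, m)  # -> m = 8, a = 24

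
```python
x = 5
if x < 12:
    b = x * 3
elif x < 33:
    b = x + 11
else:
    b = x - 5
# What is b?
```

Trace (tracking b):
x = 5  # -> x = 5
if x < 12:  # condition is True
    b = x * 3  # -> b = 15

Answer: 15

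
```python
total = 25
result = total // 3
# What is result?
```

Answer: 8

Derivation:
Trace (tracking result):
total = 25  # -> total = 25
result = total // 3  # -> result = 8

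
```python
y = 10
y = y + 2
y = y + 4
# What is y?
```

Answer: 16

Derivation:
Trace (tracking y):
y = 10  # -> y = 10
y = y + 2  # -> y = 12
y = y + 4  # -> y = 16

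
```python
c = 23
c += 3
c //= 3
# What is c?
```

Answer: 8

Derivation:
Trace (tracking c):
c = 23  # -> c = 23
c += 3  # -> c = 26
c //= 3  # -> c = 8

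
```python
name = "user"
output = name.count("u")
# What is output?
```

Trace (tracking output):
name = 'user'  # -> name = 'user'
output = name.count('u')  # -> output = 1

Answer: 1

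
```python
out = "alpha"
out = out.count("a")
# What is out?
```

Answer: 2

Derivation:
Trace (tracking out):
out = 'alpha'  # -> out = 'alpha'
out = out.count('a')  # -> out = 2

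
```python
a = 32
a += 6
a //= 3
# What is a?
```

Answer: 12

Derivation:
Trace (tracking a):
a = 32  # -> a = 32
a += 6  # -> a = 38
a //= 3  # -> a = 12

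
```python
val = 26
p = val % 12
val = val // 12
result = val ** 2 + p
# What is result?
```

Trace (tracking result):
val = 26  # -> val = 26
p = val % 12  # -> p = 2
val = val // 12  # -> val = 2
result = val ** 2 + p  # -> result = 6

Answer: 6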